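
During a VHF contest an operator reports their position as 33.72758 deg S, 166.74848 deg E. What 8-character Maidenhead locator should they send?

RF36ig95

Add 180° to longitude and 90° to latitude: 346.74848, 56.27242.
Field: 346.74848/20 → 17 → R, 56.27242/10 → 5 → F; chars RF.
Square: 6.74848/2 → 3, 6.27242/1 → 6; chars 36.
Subsquare: 0.74848/0.0833333 → 8 → i, 0.27242/0.0416667 → 6 → g; chars ig.
Extended square: 0.08181/0.00833333 → 9, 0.02242/0.00416667 → 5; chars 95.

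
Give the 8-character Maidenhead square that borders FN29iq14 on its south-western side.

FN29iq03

Longitude extended square 1; −1 → 0.
Latitude extended square 4; −1 → 3.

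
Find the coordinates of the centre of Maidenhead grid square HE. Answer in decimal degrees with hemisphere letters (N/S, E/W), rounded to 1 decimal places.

45.0° S, 30.0° W

Field H=7, E=4: +7·20° lon, +4·10° lat → SW at lon -40°, lat -50°.
Cell spans 20° lon × 10° lat. Centre is SW corner plus half of each.
latitude 45.0° S, longitude 30.0° W.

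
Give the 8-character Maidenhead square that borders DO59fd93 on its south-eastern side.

Longitude extended square 9; +1 → 10, wraps to 0, carry into subsquare.
Longitude subsquare f = 5; +1 → 6 = g.
Latitude extended square 3; −1 → 2.

DO59gd02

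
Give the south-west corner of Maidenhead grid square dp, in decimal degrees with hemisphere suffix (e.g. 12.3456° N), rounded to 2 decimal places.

60.00° N, 120.00° W

Field D=3, P=15: +3·20° lon, +15·10° lat → SW at lon -120°, lat 60°.
latitude 60.00° N, longitude 120.00° W.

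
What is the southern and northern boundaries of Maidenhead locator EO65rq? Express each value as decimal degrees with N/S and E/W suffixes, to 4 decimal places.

Field E=4, O=14: +4·20° lon, +14·10° lat → SW at lon -100°, lat 50°.
Square 6, 5: +6·2° lon, +5·1° lat → SW at lon -88°, lat 55°.
Subsquare r=17, q=16: +17·0.0833333° lon, +16·0.0416667° lat → SW at lon -86.5833°, lat 55.6667°.
Cell spans 0.0833333° lon × 0.0416667° lat.
south 55.6667° N, north 55.7083° N.

55.6667° N, 55.7083° N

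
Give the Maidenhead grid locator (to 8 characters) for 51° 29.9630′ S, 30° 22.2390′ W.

HD48tm50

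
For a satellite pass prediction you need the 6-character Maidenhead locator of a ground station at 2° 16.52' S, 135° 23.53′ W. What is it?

CI27hr

Offset from 180°W / 90°S: lon 44.6078°, lat 87.7247°.
Field: lon ⌊44.6078/20⌋ = 2 → C; lat ⌊87.7247/10⌋ = 8 → I.
Square: lon ⌊4.6078/2⌋ = 2; lat ⌊7.7247/1⌋ = 7.
Subsquare: lon ⌊0.6078/0.0833333⌋ = 7 → h; lat ⌊0.7247/0.0416667⌋ = 17 → r.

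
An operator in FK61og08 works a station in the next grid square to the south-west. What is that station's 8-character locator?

FK61ng97

Longitude extended square 0; −1 → -1, wraps to 9, carry into subsquare.
Longitude subsquare o = 14; −1 → 13 = n.
Latitude extended square 8; −1 → 7.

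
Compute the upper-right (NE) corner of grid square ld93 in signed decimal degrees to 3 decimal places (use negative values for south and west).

-56.000, 60.000

Field L=11, D=3: +11·20° lon, +3·10° lat → SW at lon 40°, lat -60°.
Square 9, 3: +9·2° lon, +3·1° lat → SW at lon 58°, lat -57°.
Cell spans 2° lon × 1° lat. NE corner is SW corner plus one full cell.
latitude -56.000, longitude 60.000.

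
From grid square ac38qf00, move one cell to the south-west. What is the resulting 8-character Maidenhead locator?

AC38pe99

Longitude extended square 0; −1 → -1, wraps to 9, carry into subsquare.
Longitude subsquare q = 16; −1 → 15 = p.
Latitude extended square 0; −1 → -1, wraps to 9, carry into subsquare.
Latitude subsquare f = 5; −1 → 4 = e.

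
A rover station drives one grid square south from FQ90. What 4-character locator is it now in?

Latitude square 0; −1 → -1, wraps to 9, carry into field.
Latitude field Q = 16; −1 → 15 = P.
The longitude characters are unchanged.

FP99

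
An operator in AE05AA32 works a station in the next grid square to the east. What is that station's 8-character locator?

Longitude extended square 3; +1 → 4.
The latitude characters are unchanged.

AE05aa42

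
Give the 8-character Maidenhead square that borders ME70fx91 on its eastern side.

ME70gx01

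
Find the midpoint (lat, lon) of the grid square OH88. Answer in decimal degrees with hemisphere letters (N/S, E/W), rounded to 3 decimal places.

11.500° S, 117.000° E

Field O=14, H=7: +14·20° lon, +7·10° lat → SW at lon 100°, lat -20°.
Square 8, 8: +8·2° lon, +8·1° lat → SW at lon 116°, lat -12°.
Cell spans 2° lon × 1° lat. Centre is SW corner plus half of each.
latitude 11.500° S, longitude 117.000° E.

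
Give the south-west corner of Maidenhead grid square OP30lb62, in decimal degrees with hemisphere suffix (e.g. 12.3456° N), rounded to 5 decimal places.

Field O=14, P=15: +14·20° lon, +15·10° lat → SW at lon 100°, lat 60°.
Square 3, 0: +3·2° lon, +0·1° lat → SW at lon 106°, lat 60°.
Subsquare l=11, b=1: +11·0.0833333° lon, +1·0.0416667° lat → SW at lon 106.917°, lat 60.0417°.
Extended square 6, 2: +6·0.00833333° lon, +2·0.00416667° lat → SW at lon 106.967°, lat 60.05°.
latitude 60.05000° N, longitude 106.96667° E.

60.05000° N, 106.96667° E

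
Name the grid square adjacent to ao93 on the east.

Longitude square 9; +1 → 10, wraps to 0, carry into field.
Longitude field A = 0; +1 → 1 = B.
The latitude characters are unchanged.

BO03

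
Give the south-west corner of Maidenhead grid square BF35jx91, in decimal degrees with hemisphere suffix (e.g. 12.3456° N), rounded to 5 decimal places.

34.03750° S, 153.17500° W

Field B=1, F=5: +1·20° lon, +5·10° lat → SW at lon -160°, lat -40°.
Square 3, 5: +3·2° lon, +5·1° lat → SW at lon -154°, lat -35°.
Subsquare j=9, x=23: +9·0.0833333° lon, +23·0.0416667° lat → SW at lon -153.25°, lat -34.0417°.
Extended square 9, 1: +9·0.00833333° lon, +1·0.00416667° lat → SW at lon -153.175°, lat -34.0375°.
latitude 34.03750° S, longitude 153.17500° W.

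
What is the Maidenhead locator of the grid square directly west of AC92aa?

AC82xa

Longitude subsquare a = 0; −1 → -1, wraps to 23 = x, carry into square.
Longitude square 9; −1 → 8.
The latitude characters are unchanged.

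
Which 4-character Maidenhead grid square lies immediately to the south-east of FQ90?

Longitude square 9; +1 → 10, wraps to 0, carry into field.
Longitude field F = 5; +1 → 6 = G.
Latitude square 0; −1 → -1, wraps to 9, carry into field.
Latitude field Q = 16; −1 → 15 = P.

GP09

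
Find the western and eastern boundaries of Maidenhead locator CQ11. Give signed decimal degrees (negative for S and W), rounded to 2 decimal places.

-138.00, -136.00

Field C=2, Q=16: +2·20° lon, +16·10° lat → SW at lon -140°, lat 70°.
Square 1, 1: +1·2° lon, +1·1° lat → SW at lon -138°, lat 71°.
Cell spans 2° lon × 1° lat.
west -138.00, east -136.00.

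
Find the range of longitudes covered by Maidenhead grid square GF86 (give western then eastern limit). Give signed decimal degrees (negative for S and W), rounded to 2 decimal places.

-44.00, -42.00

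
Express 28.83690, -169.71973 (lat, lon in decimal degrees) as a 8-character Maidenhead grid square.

AL58du30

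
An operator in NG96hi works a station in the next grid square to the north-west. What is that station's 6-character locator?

Longitude subsquare h = 7; −1 → 6 = g.
Latitude subsquare i = 8; +1 → 9 = j.

NG96gj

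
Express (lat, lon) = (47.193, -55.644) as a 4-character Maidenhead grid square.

Offset from 180°W / 90°S: lon 124.36°, lat 137.19°.
Field: lon ⌊124.36/20⌋ = 6 → G; lat ⌊137.19/10⌋ = 13 → N.
Square: lon ⌊4.36/2⌋ = 2; lat ⌊7.19/1⌋ = 7.

GN27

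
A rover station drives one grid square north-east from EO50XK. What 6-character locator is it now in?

EO60al

Longitude subsquare x = 23; +1 → 24, wraps to 0 = a, carry into square.
Longitude square 5; +1 → 6.
Latitude subsquare k = 10; +1 → 11 = l.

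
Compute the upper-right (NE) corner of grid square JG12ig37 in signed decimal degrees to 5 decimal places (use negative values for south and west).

-27.71667, 2.70000

Field J=9, G=6: +9·20° lon, +6·10° lat → SW at lon 0°, lat -30°.
Square 1, 2: +1·2° lon, +2·1° lat → SW at lon 2°, lat -28°.
Subsquare i=8, g=6: +8·0.0833333° lon, +6·0.0416667° lat → SW at lon 2.66667°, lat -27.75°.
Extended square 3, 7: +3·0.00833333° lon, +7·0.00416667° lat → SW at lon 2.69167°, lat -27.7208°.
Cell spans 0.00833333° lon × 0.00416667° lat. NE corner is SW corner plus one full cell.
latitude -27.71667, longitude 2.70000.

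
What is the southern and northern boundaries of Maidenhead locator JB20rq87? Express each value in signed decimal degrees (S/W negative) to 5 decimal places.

Field J=9, B=1: +9·20° lon, +1·10° lat → SW at lon 0°, lat -80°.
Square 2, 0: +2·2° lon, +0·1° lat → SW at lon 4°, lat -80°.
Subsquare r=17, q=16: +17·0.0833333° lon, +16·0.0416667° lat → SW at lon 5.41667°, lat -79.3333°.
Extended square 8, 7: +8·0.00833333° lon, +7·0.00416667° lat → SW at lon 5.48333°, lat -79.3042°.
Cell spans 0.00833333° lon × 0.00416667° lat.
south -79.30417, north -79.30000.

-79.30417, -79.30000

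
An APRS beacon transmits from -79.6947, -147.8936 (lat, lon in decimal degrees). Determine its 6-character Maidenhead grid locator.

Offset from 180°W / 90°S: lon 32.1064°, lat 10.3053°.
Field: 32.1064/20 → 1 → B, 10.3053/10 → 1 → B; chars BB.
Square: 12.1064/2 → 6, 0.3053/1 → 0; chars 60.
Subsquare: 0.1064/0.0833333 → 1 → b, 0.3053/0.0416667 → 7 → h; chars bh.

BB60bh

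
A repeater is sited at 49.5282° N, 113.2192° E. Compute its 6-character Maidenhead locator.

ON69om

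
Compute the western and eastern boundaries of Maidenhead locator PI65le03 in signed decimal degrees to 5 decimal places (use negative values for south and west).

132.91667, 132.92500

Field P=15, I=8: +15·20° lon, +8·10° lat → SW at lon 120°, lat -10°.
Square 6, 5: +6·2° lon, +5·1° lat → SW at lon 132°, lat -5°.
Subsquare l=11, e=4: +11·0.0833333° lon, +4·0.0416667° lat → SW at lon 132.917°, lat -4.83333°.
Extended square 0, 3: +0·0.00833333° lon, +3·0.00416667° lat → SW at lon 132.917°, lat -4.82083°.
Cell spans 0.00833333° lon × 0.00416667° lat.
west 132.91667, east 132.92500.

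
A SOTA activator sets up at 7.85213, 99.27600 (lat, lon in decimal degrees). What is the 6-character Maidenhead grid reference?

Add 180° to longitude and 90° to latitude: 279.2760, 97.8521.
Field (20°×10°, letters A–R): 279.2760/20 → 13 → N, 97.8521/10 → 9 → J; chars NJ.
Square (2°×1°, digits 0–9): 19.2760/2 → 9, 7.8521/1 → 7; chars 97.
Subsquare (5′×2.5′, letters a–x): 1.2760/0.0833333 → 15 → p, 0.8521/0.0416667 → 20 → u; chars pu.

NJ97pu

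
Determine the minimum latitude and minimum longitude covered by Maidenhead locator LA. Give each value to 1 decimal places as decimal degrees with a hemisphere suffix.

90.0° S, 40.0° E

Field L=11, A=0: +11·20° lon, +0·10° lat → SW at lon 40°, lat -90°.
latitude 90.0° S, longitude 40.0° E.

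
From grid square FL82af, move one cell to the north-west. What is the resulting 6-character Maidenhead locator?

Longitude subsquare a = 0; −1 → -1, wraps to 23 = x, carry into square.
Longitude square 8; −1 → 7.
Latitude subsquare f = 5; +1 → 6 = g.

FL72xg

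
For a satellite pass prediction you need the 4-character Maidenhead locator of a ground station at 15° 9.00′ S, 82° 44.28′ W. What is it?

Offset from 180°W / 90°S: lon 97.26°, lat 74.85°.
Field: lon ⌊97.26/20⌋ = 4 → E; lat ⌊74.85/10⌋ = 7 → H.
Square: lon ⌊17.26/2⌋ = 8; lat ⌊4.85/1⌋ = 4.

EH84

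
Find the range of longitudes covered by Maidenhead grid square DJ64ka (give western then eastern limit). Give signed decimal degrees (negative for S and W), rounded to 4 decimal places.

-107.1667, -107.0833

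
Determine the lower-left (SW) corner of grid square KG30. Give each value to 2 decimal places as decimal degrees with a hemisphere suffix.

Field K=10, G=6: +10·20° lon, +6·10° lat → SW at lon 20°, lat -30°.
Square 3, 0: +3·2° lon, +0·1° lat → SW at lon 26°, lat -30°.
latitude 30.00° S, longitude 26.00° E.

30.00° S, 26.00° E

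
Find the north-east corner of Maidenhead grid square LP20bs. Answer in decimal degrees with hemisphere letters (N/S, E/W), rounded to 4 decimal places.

Field L=11, P=15: +11·20° lon, +15·10° lat → SW at lon 40°, lat 60°.
Square 2, 0: +2·2° lon, +0·1° lat → SW at lon 44°, lat 60°.
Subsquare b=1, s=18: +1·0.0833333° lon, +18·0.0416667° lat → SW at lon 44.0833°, lat 60.75°.
Cell spans 0.0833333° lon × 0.0416667° lat. NE corner is SW corner plus one full cell.
latitude 60.7917° N, longitude 44.1667° E.

60.7917° N, 44.1667° E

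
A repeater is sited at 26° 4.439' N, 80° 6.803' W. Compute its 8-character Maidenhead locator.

Offset from 180°W / 90°S: lon 99.88662°, lat 116.07398°.
Field: lon ⌊99.88662/20⌋ = 4 → E; lat ⌊116.07398/10⌋ = 11 → L.
Square: lon ⌊19.88662/2⌋ = 9; lat ⌊6.07398/1⌋ = 6.
Subsquare: lon ⌊1.88662/0.0833333⌋ = 22 → w; lat ⌊0.07398/0.0416667⌋ = 1 → b.
Extended square: lon ⌊0.05328/0.00833333⌋ = 6; lat ⌊0.03232/0.00416667⌋ = 7.

EL96wb67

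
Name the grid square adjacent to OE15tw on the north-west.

Longitude subsquare t = 19; −1 → 18 = s.
Latitude subsquare w = 22; +1 → 23 = x.

OE15sx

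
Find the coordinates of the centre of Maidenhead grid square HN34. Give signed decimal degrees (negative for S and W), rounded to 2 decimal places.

44.50, -33.00

Field H=7, N=13: +7·20° lon, +13·10° lat → SW at lon -40°, lat 40°.
Square 3, 4: +3·2° lon, +4·1° lat → SW at lon -34°, lat 44°.
Cell spans 2° lon × 1° lat. Centre is SW corner plus half of each.
latitude 44.50, longitude -33.00.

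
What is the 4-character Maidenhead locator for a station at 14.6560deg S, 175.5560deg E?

RH75

Add 180° to longitude and 90° to latitude: 355.56, 75.34.
Field: lon ⌊355.56/20⌋ = 17 → R; lat ⌊75.34/10⌋ = 7 → H.
Square: lon ⌊15.56/2⌋ = 7; lat ⌊5.34/1⌋ = 5.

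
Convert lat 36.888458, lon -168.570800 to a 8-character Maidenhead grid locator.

AM56rv13

Shift to the Maidenhead origin (180°W, 90°S): lon 11.42920, lat 126.88846.
Field (20°×10°, letters A–R): 11.42920/20 → 0 → A, 126.88846/10 → 12 → M; chars AM.
Square (2°×1°, digits 0–9): 11.42920/2 → 5, 6.88846/1 → 6; chars 56.
Subsquare (5′×2.5′, letters a–x): 1.42920/0.0833333 → 17 → r, 0.88846/0.0416667 → 21 → v; chars rv.
Extended square (30″×15″, digits 0–9): 0.01253/0.00833333 → 1, 0.01346/0.00416667 → 3; chars 13.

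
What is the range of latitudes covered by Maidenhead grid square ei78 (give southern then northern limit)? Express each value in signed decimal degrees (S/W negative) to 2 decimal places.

Field E=4, I=8: +4·20° lon, +8·10° lat → SW at lon -100°, lat -10°.
Square 7, 8: +7·2° lon, +8·1° lat → SW at lon -86°, lat -2°.
Cell spans 2° lon × 1° lat.
south -2.00, north -1.00.

-2.00, -1.00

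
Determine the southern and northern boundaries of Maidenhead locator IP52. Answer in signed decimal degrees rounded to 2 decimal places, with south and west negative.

62.00, 63.00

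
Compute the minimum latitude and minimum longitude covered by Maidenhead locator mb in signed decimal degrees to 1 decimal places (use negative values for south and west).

-80.0, 60.0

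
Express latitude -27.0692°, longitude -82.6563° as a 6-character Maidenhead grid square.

EG82qw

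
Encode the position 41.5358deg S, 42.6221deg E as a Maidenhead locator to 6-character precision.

Add 180° to longitude and 90° to latitude: 222.6221, 48.4642.
Field: 222.6221/20 → 11 → L, 48.4642/10 → 4 → E; chars LE.
Square: 2.6221/2 → 1, 8.4642/1 → 8; chars 18.
Subsquare: 0.6221/0.0833333 → 7 → h, 0.4642/0.0416667 → 11 → l; chars hl.

LE18hl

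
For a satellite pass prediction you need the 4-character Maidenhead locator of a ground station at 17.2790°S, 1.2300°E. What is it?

Shift to the Maidenhead origin (180°W, 90°S): lon 181.23, lat 72.72.
Field: 181.23/20 → 9 → J, 72.72/10 → 7 → H; chars JH.
Square: 1.23/2 → 0, 2.72/1 → 2; chars 02.

JH02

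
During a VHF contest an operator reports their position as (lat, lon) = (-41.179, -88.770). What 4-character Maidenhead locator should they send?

EE58

Offset from 180°W / 90°S: lon 91.23°, lat 48.82°.
Field: lon ⌊91.23/20⌋ = 4 → E; lat ⌊48.82/10⌋ = 4 → E.
Square: lon ⌊11.23/2⌋ = 5; lat ⌊8.82/1⌋ = 8.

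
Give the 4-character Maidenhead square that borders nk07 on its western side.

Longitude square 0; −1 → -1, wraps to 9, carry into field.
Longitude field N = 13; −1 → 12 = M.
The latitude characters are unchanged.

MK97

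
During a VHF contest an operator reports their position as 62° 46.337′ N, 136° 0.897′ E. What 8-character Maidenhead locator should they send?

PP82as15

Add 180° to longitude and 90° to latitude: 316.01495, 152.77228.
Field: lon ⌊316.01495/20⌋ = 15 → P; lat ⌊152.77228/10⌋ = 15 → P.
Square: lon ⌊16.01495/2⌋ = 8; lat ⌊2.77228/1⌋ = 2.
Subsquare: lon ⌊0.01495/0.0833333⌋ = 0 → a; lat ⌊0.77228/0.0416667⌋ = 18 → s.
Extended square: lon ⌊0.01495/0.00833333⌋ = 1; lat ⌊0.02228/0.00416667⌋ = 5.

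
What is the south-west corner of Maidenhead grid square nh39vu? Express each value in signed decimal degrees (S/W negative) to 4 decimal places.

Field N=13, H=7: +13·20° lon, +7·10° lat → SW at lon 80°, lat -20°.
Square 3, 9: +3·2° lon, +9·1° lat → SW at lon 86°, lat -11°.
Subsquare v=21, u=20: +21·0.0833333° lon, +20·0.0416667° lat → SW at lon 87.75°, lat -10.1667°.
latitude -10.1667, longitude 87.7500.

-10.1667, 87.7500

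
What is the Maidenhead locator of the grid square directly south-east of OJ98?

PJ07

Longitude square 9; +1 → 10, wraps to 0, carry into field.
Longitude field O = 14; +1 → 15 = P.
Latitude square 8; −1 → 7.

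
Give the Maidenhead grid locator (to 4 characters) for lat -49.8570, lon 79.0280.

ME90

Shift to the Maidenhead origin (180°W, 90°S): lon 259.03, lat 40.14.
Field (20°×10°, letters A–R): 259.03/20 → 12 → M, 40.14/10 → 4 → E; chars ME.
Square (2°×1°, digits 0–9): 19.03/2 → 9, 0.14/1 → 0; chars 90.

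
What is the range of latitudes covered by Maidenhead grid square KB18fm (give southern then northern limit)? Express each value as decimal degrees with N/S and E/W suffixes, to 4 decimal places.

Field K=10, B=1: +10·20° lon, +1·10° lat → SW at lon 20°, lat -80°.
Square 1, 8: +1·2° lon, +8·1° lat → SW at lon 22°, lat -72°.
Subsquare f=5, m=12: +5·0.0833333° lon, +12·0.0416667° lat → SW at lon 22.4167°, lat -71.5°.
Cell spans 0.0833333° lon × 0.0416667° lat.
south 71.5000° S, north 71.4583° S.

71.5000° S, 71.4583° S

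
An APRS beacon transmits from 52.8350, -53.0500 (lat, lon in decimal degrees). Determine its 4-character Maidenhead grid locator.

GO32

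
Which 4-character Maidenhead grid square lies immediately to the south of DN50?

DM59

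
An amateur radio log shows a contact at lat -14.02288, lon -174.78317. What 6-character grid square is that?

AH25ox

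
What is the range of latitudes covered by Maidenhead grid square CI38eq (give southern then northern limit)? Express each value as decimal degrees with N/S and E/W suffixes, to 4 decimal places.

Field C=2, I=8: +2·20° lon, +8·10° lat → SW at lon -140°, lat -10°.
Square 3, 8: +3·2° lon, +8·1° lat → SW at lon -134°, lat -2°.
Subsquare e=4, q=16: +4·0.0833333° lon, +16·0.0416667° lat → SW at lon -133.667°, lat -1.33333°.
Cell spans 0.0833333° lon × 0.0416667° lat.
south 1.3333° S, north 1.2917° S.

1.3333° S, 1.2917° S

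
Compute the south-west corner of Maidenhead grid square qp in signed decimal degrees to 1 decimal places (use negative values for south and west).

60.0, 140.0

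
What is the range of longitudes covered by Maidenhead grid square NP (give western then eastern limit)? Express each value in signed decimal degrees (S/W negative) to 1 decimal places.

Field N=13, P=15: +13·20° lon, +15·10° lat → SW at lon 80°, lat 60°.
Cell spans 20° lon × 10° lat.
west 80.0, east 100.0.

80.0, 100.0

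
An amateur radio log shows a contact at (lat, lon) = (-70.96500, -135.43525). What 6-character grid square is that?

Shift to the Maidenhead origin (180°W, 90°S): lon 44.5648, lat 19.0350.
Field (20°×10°, letters A–R): 44.5648/20 → 2 → C, 19.0350/10 → 1 → B; chars CB.
Square (2°×1°, digits 0–9): 4.5648/2 → 2, 9.0350/1 → 9; chars 29.
Subsquare (5′×2.5′, letters a–x): 0.5648/0.0833333 → 6 → g, 0.0350/0.0416667 → 0 → a; chars ga.

CB29ga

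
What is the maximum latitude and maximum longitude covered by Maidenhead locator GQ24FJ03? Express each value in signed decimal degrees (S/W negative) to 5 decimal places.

Field G=6, Q=16: +6·20° lon, +16·10° lat → SW at lon -60°, lat 70°.
Square 2, 4: +2·2° lon, +4·1° lat → SW at lon -56°, lat 74°.
Subsquare f=5, j=9: +5·0.0833333° lon, +9·0.0416667° lat → SW at lon -55.5833°, lat 74.375°.
Extended square 0, 3: +0·0.00833333° lon, +3·0.00416667° lat → SW at lon -55.5833°, lat 74.3875°.
Cell spans 0.00833333° lon × 0.00416667° lat. NE corner is SW corner plus one full cell.
latitude 74.39167, longitude -55.57500.

74.39167, -55.57500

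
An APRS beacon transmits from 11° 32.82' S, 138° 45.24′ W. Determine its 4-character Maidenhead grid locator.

CH08

Shift to the Maidenhead origin (180°W, 90°S): lon 41.25, lat 78.45.
Field (20°×10°, letters A–R): 41.25/20 → 2 → C, 78.45/10 → 7 → H; chars CH.
Square (2°×1°, digits 0–9): 1.25/2 → 0, 8.45/1 → 8; chars 08.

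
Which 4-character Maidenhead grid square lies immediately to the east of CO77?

CO87

Longitude square 7; +1 → 8.
The latitude characters are unchanged.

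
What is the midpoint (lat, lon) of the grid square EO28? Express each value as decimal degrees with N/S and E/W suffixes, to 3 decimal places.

58.500° N, 95.000° W

Field E=4, O=14: +4·20° lon, +14·10° lat → SW at lon -100°, lat 50°.
Square 2, 8: +2·2° lon, +8·1° lat → SW at lon -96°, lat 58°.
Cell spans 2° lon × 1° lat. Centre is SW corner plus half of each.
latitude 58.500° N, longitude 95.000° W.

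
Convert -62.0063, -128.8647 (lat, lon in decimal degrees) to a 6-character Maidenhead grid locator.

CC57nx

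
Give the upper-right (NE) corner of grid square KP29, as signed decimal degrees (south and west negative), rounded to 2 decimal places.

70.00, 26.00

Field K=10, P=15: +10·20° lon, +15·10° lat → SW at lon 20°, lat 60°.
Square 2, 9: +2·2° lon, +9·1° lat → SW at lon 24°, lat 69°.
Cell spans 2° lon × 1° lat. NE corner is SW corner plus one full cell.
latitude 70.00, longitude 26.00.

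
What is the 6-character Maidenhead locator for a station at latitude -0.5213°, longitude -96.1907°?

Offset from 180°W / 90°S: lon 83.8093°, lat 89.4787°.
Field (20°×10°, letters A–R): lon ⌊83.8093/20⌋ = 4 → E; lat ⌊89.4787/10⌋ = 8 → I.
Square (2°×1°, digits 0–9): lon ⌊3.8093/2⌋ = 1; lat ⌊9.4787/1⌋ = 9.
Subsquare (5′×2.5′, letters a–x): lon ⌊1.8093/0.0833333⌋ = 21 → v; lat ⌊0.4787/0.0416667⌋ = 11 → l.

EI19vl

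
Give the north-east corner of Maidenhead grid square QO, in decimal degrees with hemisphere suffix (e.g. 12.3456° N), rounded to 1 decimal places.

60.0° N, 160.0° E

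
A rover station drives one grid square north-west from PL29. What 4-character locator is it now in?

PM10

Longitude square 2; −1 → 1.
Latitude square 9; +1 → 10, wraps to 0, carry into field.
Latitude field L = 11; +1 → 12 = M.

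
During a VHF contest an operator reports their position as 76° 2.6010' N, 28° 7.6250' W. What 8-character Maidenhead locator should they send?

HQ56wb40

Offset from 180°W / 90°S: lon 151.87292°, lat 166.04335°.
Field (20°×10°, letters A–R): lon ⌊151.87292/20⌋ = 7 → H; lat ⌊166.04335/10⌋ = 16 → Q.
Square (2°×1°, digits 0–9): lon ⌊11.87292/2⌋ = 5; lat ⌊6.04335/1⌋ = 6.
Subsquare (5′×2.5′, letters a–x): lon ⌊1.87292/0.0833333⌋ = 22 → w; lat ⌊0.04335/0.0416667⌋ = 1 → b.
Extended square (30″×15″, digits 0–9): lon ⌊0.03958/0.00833333⌋ = 4; lat ⌊0.00168/0.00416667⌋ = 0.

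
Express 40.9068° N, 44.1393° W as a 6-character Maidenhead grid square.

GN70wv

Shift to the Maidenhead origin (180°W, 90°S): lon 135.8607, lat 130.9068.
Field: lon ⌊135.8607/20⌋ = 6 → G; lat ⌊130.9068/10⌋ = 13 → N.
Square: lon ⌊15.8607/2⌋ = 7; lat ⌊0.9068/1⌋ = 0.
Subsquare: lon ⌊1.8607/0.0833333⌋ = 22 → w; lat ⌊0.9068/0.0416667⌋ = 21 → v.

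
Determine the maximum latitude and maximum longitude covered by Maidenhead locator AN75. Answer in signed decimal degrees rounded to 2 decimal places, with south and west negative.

46.00, -164.00

Field A=0, N=13: +0·20° lon, +13·10° lat → SW at lon -180°, lat 40°.
Square 7, 5: +7·2° lon, +5·1° lat → SW at lon -166°, lat 45°.
Cell spans 2° lon × 1° lat. NE corner is SW corner plus one full cell.
latitude 46.00, longitude -164.00.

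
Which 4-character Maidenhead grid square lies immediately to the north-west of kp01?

Longitude square 0; −1 → -1, wraps to 9, carry into field.
Longitude field K = 10; −1 → 9 = J.
Latitude square 1; +1 → 2.

JP92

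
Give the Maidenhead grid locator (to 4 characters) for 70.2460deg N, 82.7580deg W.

EQ80

Add 180° to longitude and 90° to latitude: 97.24, 160.25.
Field: lon ⌊97.24/20⌋ = 4 → E; lat ⌊160.25/10⌋ = 16 → Q.
Square: lon ⌊17.24/2⌋ = 8; lat ⌊0.25/1⌋ = 0.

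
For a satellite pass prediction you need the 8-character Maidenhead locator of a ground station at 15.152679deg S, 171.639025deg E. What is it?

RH54tu63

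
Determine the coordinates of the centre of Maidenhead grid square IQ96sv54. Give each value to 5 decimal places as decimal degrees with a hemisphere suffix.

Field I=8, Q=16: +8·20° lon, +16·10° lat → SW at lon -20°, lat 70°.
Square 9, 6: +9·2° lon, +6·1° lat → SW at lon -2°, lat 76°.
Subsquare s=18, v=21: +18·0.0833333° lon, +21·0.0416667° lat → SW at lon -0.5°, lat 76.875°.
Extended square 5, 4: +5·0.00833333° lon, +4·0.00416667° lat → SW at lon -0.458333°, lat 76.8917°.
Cell spans 0.00833333° lon × 0.00416667° lat. Centre is SW corner plus half of each.
latitude 76.89375° N, longitude 0.45417° W.

76.89375° N, 0.45417° W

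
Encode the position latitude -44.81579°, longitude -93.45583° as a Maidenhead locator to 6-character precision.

EE35ge

Shift to the Maidenhead origin (180°W, 90°S): lon 86.5442, lat 45.1842.
Field: 86.5442/20 → 4 → E, 45.1842/10 → 4 → E; chars EE.
Square: 6.5442/2 → 3, 5.1842/1 → 5; chars 35.
Subsquare: 0.5442/0.0833333 → 6 → g, 0.1842/0.0416667 → 4 → e; chars ge.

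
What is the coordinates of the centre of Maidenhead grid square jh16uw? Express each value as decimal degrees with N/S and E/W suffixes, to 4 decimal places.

13.0625° S, 3.7083° E

Field J=9, H=7: +9·20° lon, +7·10° lat → SW at lon 0°, lat -20°.
Square 1, 6: +1·2° lon, +6·1° lat → SW at lon 2°, lat -14°.
Subsquare u=20, w=22: +20·0.0833333° lon, +22·0.0416667° lat → SW at lon 3.66667°, lat -13.0833°.
Cell spans 0.0833333° lon × 0.0416667° lat. Centre is SW corner plus half of each.
latitude 13.0625° S, longitude 3.7083° E.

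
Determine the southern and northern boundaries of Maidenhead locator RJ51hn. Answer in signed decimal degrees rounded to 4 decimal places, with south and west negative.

1.5417, 1.5833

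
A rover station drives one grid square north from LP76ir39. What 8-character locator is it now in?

LP76is30

Latitude extended square 9; +1 → 10, wraps to 0, carry into subsquare.
Latitude subsquare r = 17; +1 → 18 = s.
The longitude characters are unchanged.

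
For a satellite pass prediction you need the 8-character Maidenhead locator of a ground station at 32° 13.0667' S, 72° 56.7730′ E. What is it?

Add 180° to longitude and 90° to latitude: 252.94622, 57.78222.
Field: lon ⌊252.94622/20⌋ = 12 → M; lat ⌊57.78222/10⌋ = 5 → F.
Square: lon ⌊12.94622/2⌋ = 6; lat ⌊7.78222/1⌋ = 7.
Subsquare: lon ⌊0.94622/0.0833333⌋ = 11 → l; lat ⌊0.78222/0.0416667⌋ = 18 → s.
Extended square: lon ⌊0.02955/0.00833333⌋ = 3; lat ⌊0.03222/0.00416667⌋ = 7.

MF67ls37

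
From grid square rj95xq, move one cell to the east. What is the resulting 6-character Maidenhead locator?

AJ05aq

Longitude subsquare x = 23; +1 → 24, wraps to 0 = a, carry into square.
Longitude square 9; +1 → 10, wraps to 0, carry into field.
Longitude field R = 17; +1 → 18, wraps to 0 = A, wrapping around the antimeridian.
The latitude characters are unchanged.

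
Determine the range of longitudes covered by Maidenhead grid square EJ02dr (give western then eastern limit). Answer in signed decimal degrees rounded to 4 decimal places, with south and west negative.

-99.7500, -99.6667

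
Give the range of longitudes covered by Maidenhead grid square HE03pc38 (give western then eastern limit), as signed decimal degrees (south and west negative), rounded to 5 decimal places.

Field H=7, E=4: +7·20° lon, +4·10° lat → SW at lon -40°, lat -50°.
Square 0, 3: +0·2° lon, +3·1° lat → SW at lon -40°, lat -47°.
Subsquare p=15, c=2: +15·0.0833333° lon, +2·0.0416667° lat → SW at lon -38.75°, lat -46.9167°.
Extended square 3, 8: +3·0.00833333° lon, +8·0.00416667° lat → SW at lon -38.725°, lat -46.8833°.
Cell spans 0.00833333° lon × 0.00416667° lat.
west -38.72500, east -38.71667.

-38.72500, -38.71667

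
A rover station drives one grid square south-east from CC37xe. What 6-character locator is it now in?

CC47ad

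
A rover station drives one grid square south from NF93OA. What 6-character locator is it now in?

NF92ox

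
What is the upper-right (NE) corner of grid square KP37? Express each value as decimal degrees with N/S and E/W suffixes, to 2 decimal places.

Field K=10, P=15: +10·20° lon, +15·10° lat → SW at lon 20°, lat 60°.
Square 3, 7: +3·2° lon, +7·1° lat → SW at lon 26°, lat 67°.
Cell spans 2° lon × 1° lat. NE corner is SW corner plus one full cell.
latitude 68.00° N, longitude 28.00° E.

68.00° N, 28.00° E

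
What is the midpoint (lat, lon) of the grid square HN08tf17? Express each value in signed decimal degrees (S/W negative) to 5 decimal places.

48.23958, -38.40417

Field H=7, N=13: +7·20° lon, +13·10° lat → SW at lon -40°, lat 40°.
Square 0, 8: +0·2° lon, +8·1° lat → SW at lon -40°, lat 48°.
Subsquare t=19, f=5: +19·0.0833333° lon, +5·0.0416667° lat → SW at lon -38.4167°, lat 48.2083°.
Extended square 1, 7: +1·0.00833333° lon, +7·0.00416667° lat → SW at lon -38.4083°, lat 48.2375°.
Cell spans 0.00833333° lon × 0.00416667° lat. Centre is SW corner plus half of each.
latitude 48.23958, longitude -38.40417.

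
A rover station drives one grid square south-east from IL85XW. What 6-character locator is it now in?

IL95av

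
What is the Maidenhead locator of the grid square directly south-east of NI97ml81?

NI97ml90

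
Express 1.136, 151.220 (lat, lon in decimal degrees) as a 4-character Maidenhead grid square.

QJ51

Offset from 180°W / 90°S: lon 331.22°, lat 91.14°.
Field: lon ⌊331.22/20⌋ = 16 → Q; lat ⌊91.14/10⌋ = 9 → J.
Square: lon ⌊11.22/2⌋ = 5; lat ⌊1.14/1⌋ = 1.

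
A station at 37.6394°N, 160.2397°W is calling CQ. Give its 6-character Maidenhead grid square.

AM97vp

Offset from 180°W / 90°S: lon 19.7603°, lat 127.6394°.
Field (20°×10°, letters A–R): 19.7603/20 → 0 → A, 127.6394/10 → 12 → M; chars AM.
Square (2°×1°, digits 0–9): 19.7603/2 → 9, 7.6394/1 → 7; chars 97.
Subsquare (5′×2.5′, letters a–x): 1.7603/0.0833333 → 21 → v, 0.6394/0.0416667 → 15 → p; chars vp.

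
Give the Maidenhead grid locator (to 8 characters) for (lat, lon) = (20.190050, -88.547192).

EL50re45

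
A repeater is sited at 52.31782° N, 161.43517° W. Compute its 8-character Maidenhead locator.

AO92gh76

Offset from 180°W / 90°S: lon 18.56483°, lat 142.31782°.
Field: lon ⌊18.56483/20⌋ = 0 → A; lat ⌊142.31782/10⌋ = 14 → O.
Square: lon ⌊18.56483/2⌋ = 9; lat ⌊2.31782/1⌋ = 2.
Subsquare: lon ⌊0.56483/0.0833333⌋ = 6 → g; lat ⌊0.31782/0.0416667⌋ = 7 → h.
Extended square: lon ⌊0.06483/0.00833333⌋ = 7; lat ⌊0.02615/0.00416667⌋ = 6.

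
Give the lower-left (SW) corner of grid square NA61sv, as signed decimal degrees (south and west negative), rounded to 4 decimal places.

Field N=13, A=0: +13·20° lon, +0·10° lat → SW at lon 80°, lat -90°.
Square 6, 1: +6·2° lon, +1·1° lat → SW at lon 92°, lat -89°.
Subsquare s=18, v=21: +18·0.0833333° lon, +21·0.0416667° lat → SW at lon 93.5°, lat -88.125°.
latitude -88.1250, longitude 93.5000.

-88.1250, 93.5000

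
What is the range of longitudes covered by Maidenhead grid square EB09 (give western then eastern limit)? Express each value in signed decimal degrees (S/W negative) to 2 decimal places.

Field E=4, B=1: +4·20° lon, +1·10° lat → SW at lon -100°, lat -80°.
Square 0, 9: +0·2° lon, +9·1° lat → SW at lon -100°, lat -71°.
Cell spans 2° lon × 1° lat.
west -100.00, east -98.00.

-100.00, -98.00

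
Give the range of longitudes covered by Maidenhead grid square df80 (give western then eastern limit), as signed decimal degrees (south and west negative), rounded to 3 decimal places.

-104.000, -102.000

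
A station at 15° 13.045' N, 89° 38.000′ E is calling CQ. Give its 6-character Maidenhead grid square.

Shift to the Maidenhead origin (180°W, 90°S): lon 269.6333, lat 105.2174.
Field: lon ⌊269.6333/20⌋ = 13 → N; lat ⌊105.2174/10⌋ = 10 → K.
Square: lon ⌊9.6333/2⌋ = 4; lat ⌊5.2174/1⌋ = 5.
Subsquare: lon ⌊1.6333/0.0833333⌋ = 19 → t; lat ⌊0.2174/0.0416667⌋ = 5 → f.

NK45tf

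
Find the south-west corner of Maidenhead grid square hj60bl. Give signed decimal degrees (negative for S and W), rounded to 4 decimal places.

Field H=7, J=9: +7·20° lon, +9·10° lat → SW at lon -40°, lat 0°.
Square 6, 0: +6·2° lon, +0·1° lat → SW at lon -28°, lat 0°.
Subsquare b=1, l=11: +1·0.0833333° lon, +11·0.0416667° lat → SW at lon -27.9167°, lat 0.458333°.
latitude 0.4583, longitude -27.9167.

0.4583, -27.9167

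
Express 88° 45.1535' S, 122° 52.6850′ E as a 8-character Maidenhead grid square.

Add 180° to longitude and 90° to latitude: 302.87808, 1.24744.
Field: lon ⌊302.87808/20⌋ = 15 → P; lat ⌊1.24744/10⌋ = 0 → A.
Square: lon ⌊2.87808/2⌋ = 1; lat ⌊1.24744/1⌋ = 1.
Subsquare: lon ⌊0.87808/0.0833333⌋ = 10 → k; lat ⌊0.24744/0.0416667⌋ = 5 → f.
Extended square: lon ⌊0.04475/0.00833333⌋ = 5; lat ⌊0.03911/0.00416667⌋ = 9.

PA11kf59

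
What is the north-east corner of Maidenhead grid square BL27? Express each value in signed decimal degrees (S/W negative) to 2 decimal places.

28.00, -154.00

Field B=1, L=11: +1·20° lon, +11·10° lat → SW at lon -160°, lat 20°.
Square 2, 7: +2·2° lon, +7·1° lat → SW at lon -156°, lat 27°.
Cell spans 2° lon × 1° lat. NE corner is SW corner plus one full cell.
latitude 28.00, longitude -154.00.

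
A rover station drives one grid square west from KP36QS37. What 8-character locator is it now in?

KP36qs27

Longitude extended square 3; −1 → 2.
The latitude characters are unchanged.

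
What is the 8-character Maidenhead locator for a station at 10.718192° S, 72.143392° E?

MH69bg77

Offset from 180°W / 90°S: lon 252.14339°, lat 79.28181°.
Field: lon ⌊252.14339/20⌋ = 12 → M; lat ⌊79.28181/10⌋ = 7 → H.
Square: lon ⌊12.14339/2⌋ = 6; lat ⌊9.28181/1⌋ = 9.
Subsquare: lon ⌊0.14339/0.0833333⌋ = 1 → b; lat ⌊0.28181/0.0416667⌋ = 6 → g.
Extended square: lon ⌊0.06006/0.00833333⌋ = 7; lat ⌊0.03181/0.00416667⌋ = 7.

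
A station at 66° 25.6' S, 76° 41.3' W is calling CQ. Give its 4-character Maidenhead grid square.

Offset from 180°W / 90°S: lon 103.31°, lat 23.57°.
Field (20°×10°, letters A–R): 103.31/20 → 5 → F, 23.57/10 → 2 → C; chars FC.
Square (2°×1°, digits 0–9): 3.31/2 → 1, 3.57/1 → 3; chars 13.

FC13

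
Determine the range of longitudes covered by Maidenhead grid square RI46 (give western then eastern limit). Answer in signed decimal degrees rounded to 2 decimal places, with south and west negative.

Field R=17, I=8: +17·20° lon, +8·10° lat → SW at lon 160°, lat -10°.
Square 4, 6: +4·2° lon, +6·1° lat → SW at lon 168°, lat -4°.
Cell spans 2° lon × 1° lat.
west 168.00, east 170.00.

168.00, 170.00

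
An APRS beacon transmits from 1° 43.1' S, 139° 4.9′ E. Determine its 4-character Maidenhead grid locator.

PI98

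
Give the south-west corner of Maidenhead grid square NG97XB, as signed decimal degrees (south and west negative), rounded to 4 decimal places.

Field N=13, G=6: +13·20° lon, +6·10° lat → SW at lon 80°, lat -30°.
Square 9, 7: +9·2° lon, +7·1° lat → SW at lon 98°, lat -23°.
Subsquare x=23, b=1: +23·0.0833333° lon, +1·0.0416667° lat → SW at lon 99.9167°, lat -22.9583°.
latitude -22.9583, longitude 99.9167.

-22.9583, 99.9167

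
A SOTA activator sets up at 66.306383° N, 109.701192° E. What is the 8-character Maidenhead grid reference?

Add 180° to longitude and 90° to latitude: 289.70119, 156.30638.
Field: lon ⌊289.70119/20⌋ = 14 → O; lat ⌊156.30638/10⌋ = 15 → P.
Square: lon ⌊9.70119/2⌋ = 4; lat ⌊6.30638/1⌋ = 6.
Subsquare: lon ⌊1.70119/0.0833333⌋ = 20 → u; lat ⌊0.30638/0.0416667⌋ = 7 → h.
Extended square: lon ⌊0.03453/0.00833333⌋ = 4; lat ⌊0.01472/0.00416667⌋ = 3.

OP46uh43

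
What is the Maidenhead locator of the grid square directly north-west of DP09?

CQ90

Longitude square 0; −1 → -1, wraps to 9, carry into field.
Longitude field D = 3; −1 → 2 = C.
Latitude square 9; +1 → 10, wraps to 0, carry into field.
Latitude field P = 15; +1 → 16 = Q.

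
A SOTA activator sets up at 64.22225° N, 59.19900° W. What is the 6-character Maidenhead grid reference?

Offset from 180°W / 90°S: lon 120.8010°, lat 154.2223°.
Field: 120.8010/20 → 6 → G, 154.2223/10 → 15 → P; chars GP.
Square: 0.8010/2 → 0, 4.2223/1 → 4; chars 04.
Subsquare: 0.8010/0.0833333 → 9 → j, 0.2223/0.0416667 → 5 → f; chars jf.

GP04jf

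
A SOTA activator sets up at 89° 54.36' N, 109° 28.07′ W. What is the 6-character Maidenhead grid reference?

Shift to the Maidenhead origin (180°W, 90°S): lon 70.5322, lat 179.9060.
Field: lon ⌊70.5322/20⌋ = 3 → D; lat ⌊179.9060/10⌋ = 17 → R.
Square: lon ⌊10.5322/2⌋ = 5; lat ⌊9.9060/1⌋ = 9.
Subsquare: lon ⌊0.5322/0.0833333⌋ = 6 → g; lat ⌊0.9060/0.0416667⌋ = 21 → v.

DR59gv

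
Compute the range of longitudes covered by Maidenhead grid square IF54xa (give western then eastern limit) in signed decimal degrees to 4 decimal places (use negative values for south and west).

-8.0833, -8.0000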